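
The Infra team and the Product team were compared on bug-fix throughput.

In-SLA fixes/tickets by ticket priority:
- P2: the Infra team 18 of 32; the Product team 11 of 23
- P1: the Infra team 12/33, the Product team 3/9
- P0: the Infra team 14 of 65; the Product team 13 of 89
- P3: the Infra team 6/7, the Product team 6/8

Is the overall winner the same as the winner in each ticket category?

Yes

P2: the Infra team 18/32 = 56.2%, the Product team 11/23 = 47.8% → the Infra team
P1: the Infra team 12/33 = 36.4%, the Product team 3/9 = 33.3% → the Infra team
P0: the Infra team 14/65 = 21.5%, the Product team 13/89 = 14.6% → the Infra team
P3: the Infra team 6/7 = 85.7%, the Product team 6/8 = 75.0% → the Infra team
Overall: the Infra team 50/137 = 36.5%, the Product team 33/129 = 25.6% → the Infra team
The Infra team wins overall and in every ticket group — no reversal.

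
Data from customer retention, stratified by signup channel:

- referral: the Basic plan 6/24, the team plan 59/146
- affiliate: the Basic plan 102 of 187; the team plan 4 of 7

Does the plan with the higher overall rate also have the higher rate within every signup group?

Referral: the Basic plan 6/24 = 25.0%, the team plan 59/146 = 40.4% → the team plan
Affiliate: the Basic plan 102/187 = 54.5%, the team plan 4/7 = 57.1% → the team plan
Overall: the Basic plan 108/211 = 51.2%, the team plan 63/153 = 41.2% → the Basic plan
The team plan wins each signup group but the Basic plan wins overall — the comparison reverses. The team plan's customers skew toward referral, which has a lower base rate.

No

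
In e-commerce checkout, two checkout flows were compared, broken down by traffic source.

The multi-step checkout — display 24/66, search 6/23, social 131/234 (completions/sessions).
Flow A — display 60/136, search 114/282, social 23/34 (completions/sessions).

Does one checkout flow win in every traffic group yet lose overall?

Display: the multi-step checkout 24/66 = 36.4%, Flow A 60/136 = 44.1% → Flow A
Search: the multi-step checkout 6/23 = 26.1%, Flow A 114/282 = 40.4% → Flow A
Social: the multi-step checkout 131/234 = 56.0%, Flow A 23/34 = 67.6% → Flow A
Overall: the multi-step checkout 161/323 = 49.8%, Flow A 197/452 = 43.6% → the multi-step checkout
Flow A wins each traffic group but the multi-step checkout wins overall — the comparison reverses. Flow A's sessions skew toward search, which has a lower base rate.

Yes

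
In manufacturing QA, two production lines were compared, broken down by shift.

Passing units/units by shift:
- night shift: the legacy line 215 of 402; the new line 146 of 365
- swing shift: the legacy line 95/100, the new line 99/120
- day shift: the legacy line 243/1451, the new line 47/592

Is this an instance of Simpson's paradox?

Night shift: the legacy line 215/402 = 53.5%, the new line 146/365 = 40.0% → the legacy line
Swing shift: the legacy line 95/100 = 95.0%, the new line 99/120 = 82.5% → the legacy line
Day shift: the legacy line 243/1451 = 16.7%, the new line 47/592 = 7.9% → the legacy line
Overall: the legacy line 553/1953 = 28.3%, the new line 292/1077 = 27.1% → the legacy line
The legacy line wins overall and in every shift group — no reversal.

No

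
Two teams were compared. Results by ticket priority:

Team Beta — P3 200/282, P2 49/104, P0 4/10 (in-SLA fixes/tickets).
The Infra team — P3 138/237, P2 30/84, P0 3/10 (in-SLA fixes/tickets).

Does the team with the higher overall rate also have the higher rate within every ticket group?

Yes

P3: Team Beta 200/282 = 70.9%, the Infra team 138/237 = 58.2% → Team Beta
P2: Team Beta 49/104 = 47.1%, the Infra team 30/84 = 35.7% → Team Beta
P0: Team Beta 4/10 = 40.0%, the Infra team 3/10 = 30.0% → Team Beta
Overall: Team Beta 253/396 = 63.9%, the Infra team 171/331 = 51.7% → Team Beta
Team Beta wins overall and in every ticket group — no reversal.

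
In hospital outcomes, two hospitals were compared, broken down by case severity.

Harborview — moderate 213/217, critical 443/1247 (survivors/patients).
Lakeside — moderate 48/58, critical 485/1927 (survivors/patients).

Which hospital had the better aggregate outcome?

Moderate: Harborview 213/217 = 98.2%, Lakeside 48/58 = 82.8% → Harborview
Critical: Harborview 443/1247 = 35.5%, Lakeside 485/1927 = 25.2% → Harborview
Overall: Harborview 656/1464 = 44.8%, Lakeside 533/1985 = 26.9% → Harborview

Harborview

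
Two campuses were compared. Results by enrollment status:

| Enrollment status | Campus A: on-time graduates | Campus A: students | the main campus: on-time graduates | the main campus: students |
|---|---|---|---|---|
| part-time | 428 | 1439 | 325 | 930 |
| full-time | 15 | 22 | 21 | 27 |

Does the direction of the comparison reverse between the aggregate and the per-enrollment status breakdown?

Part-time: Campus A 428/1439 = 29.7%, the main campus 325/930 = 34.9% → the main campus
Full-time: Campus A 15/22 = 68.2%, the main campus 21/27 = 77.8% → the main campus
Overall: Campus A 443/1461 = 30.3%, the main campus 346/957 = 36.2% → the main campus
The main campus wins overall and in every enrollment group — no reversal.

No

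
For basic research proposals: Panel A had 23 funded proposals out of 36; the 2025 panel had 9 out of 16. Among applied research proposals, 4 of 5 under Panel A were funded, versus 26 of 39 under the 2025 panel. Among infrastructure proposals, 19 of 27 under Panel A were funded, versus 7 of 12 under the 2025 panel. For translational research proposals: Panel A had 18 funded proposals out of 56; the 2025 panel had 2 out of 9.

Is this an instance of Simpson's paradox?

Basic research: Panel A 23/36 = 63.9%, the 2025 panel 9/16 = 56.2% → Panel A
Applied research: Panel A 4/5 = 80.0%, the 2025 panel 26/39 = 66.7% → Panel A
Infrastructure: Panel A 19/27 = 70.4%, the 2025 panel 7/12 = 58.3% → Panel A
Translational research: Panel A 18/56 = 32.1%, the 2025 panel 2/9 = 22.2% → Panel A
Overall: Panel A 64/124 = 51.6%, the 2025 panel 44/76 = 57.9% → the 2025 panel
Panel A wins each proposal group but the 2025 panel wins overall — the comparison reverses. Panel A's proposals skew toward translational research, which has a lower base rate.

Yes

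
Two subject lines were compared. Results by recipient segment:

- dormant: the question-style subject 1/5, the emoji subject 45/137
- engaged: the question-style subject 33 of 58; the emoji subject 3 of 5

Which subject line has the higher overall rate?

the question-style subject

Dormant: the question-style subject 1/5 = 20.0%, the emoji subject 45/137 = 32.8% → the emoji subject
Engaged: the question-style subject 33/58 = 56.9%, the emoji subject 3/5 = 60.0% → the emoji subject
Overall: the question-style subject 34/63 = 54.0%, the emoji subject 48/142 = 33.8% → the question-style subject
(The emoji subject wins every recipient group but the question-style subject wins overall — the emoji subject's sends skew toward the low-rate dormant group.)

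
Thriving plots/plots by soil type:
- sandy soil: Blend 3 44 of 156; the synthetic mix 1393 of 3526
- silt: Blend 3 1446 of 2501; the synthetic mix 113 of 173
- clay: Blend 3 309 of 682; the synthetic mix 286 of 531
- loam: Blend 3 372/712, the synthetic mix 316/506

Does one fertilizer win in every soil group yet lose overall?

Sandy soil: Blend 3 44/156 = 28.2%, the synthetic mix 1393/3526 = 39.5% → the synthetic mix
Silt: Blend 3 1446/2501 = 57.8%, the synthetic mix 113/173 = 65.3% → the synthetic mix
Clay: Blend 3 309/682 = 45.3%, the synthetic mix 286/531 = 53.9% → the synthetic mix
Loam: Blend 3 372/712 = 52.2%, the synthetic mix 316/506 = 62.5% → the synthetic mix
Overall: Blend 3 2171/4051 = 53.6%, the synthetic mix 2108/4736 = 44.5% → Blend 3
The synthetic mix wins each soil group but Blend 3 wins overall — the comparison reverses. The synthetic mix's plots skew toward sandy soil, which has a lower base rate.

Yes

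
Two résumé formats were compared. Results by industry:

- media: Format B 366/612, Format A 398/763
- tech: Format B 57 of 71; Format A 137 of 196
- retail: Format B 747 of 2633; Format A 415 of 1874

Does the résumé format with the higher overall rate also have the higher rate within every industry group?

Media: Format B 366/612 = 59.8%, Format A 398/763 = 52.2% → Format B
Tech: Format B 57/71 = 80.3%, Format A 137/196 = 69.9% → Format B
Retail: Format B 747/2633 = 28.4%, Format A 415/1874 = 22.1% → Format B
Overall: Format B 1170/3316 = 35.3%, Format A 950/2833 = 33.5% → Format B
Format B wins overall and in every industry group — no reversal.

Yes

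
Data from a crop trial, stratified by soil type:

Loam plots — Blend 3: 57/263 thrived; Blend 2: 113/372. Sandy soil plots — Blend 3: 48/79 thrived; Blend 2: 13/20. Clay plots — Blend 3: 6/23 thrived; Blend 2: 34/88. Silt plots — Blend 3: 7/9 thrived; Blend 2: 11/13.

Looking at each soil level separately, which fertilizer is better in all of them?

Blend 2

Loam: Blend 3 57/263 = 21.7%, Blend 2 113/372 = 30.4% → Blend 2
Sandy soil: Blend 3 48/79 = 60.8%, Blend 2 13/20 = 65.0% → Blend 2
Clay: Blend 3 6/23 = 26.1%, Blend 2 34/88 = 38.6% → Blend 2
Silt: Blend 3 7/9 = 77.8%, Blend 2 11/13 = 84.6% → Blend 2
Blend 2 has the higher rate in all 4 groups.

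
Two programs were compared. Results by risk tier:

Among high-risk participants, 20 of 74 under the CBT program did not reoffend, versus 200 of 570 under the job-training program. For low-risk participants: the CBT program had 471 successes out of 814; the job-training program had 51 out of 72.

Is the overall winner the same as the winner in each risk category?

High-risk: the CBT program 20/74 = 27.0%, the job-training program 200/570 = 35.1% → the job-training program
Low-risk: the CBT program 471/814 = 57.9%, the job-training program 51/72 = 70.8% → the job-training program
Overall: the CBT program 491/888 = 55.3%, the job-training program 251/642 = 39.1% → the CBT program
The job-training program wins each risk group but the CBT program wins overall — the comparison reverses. The job-training program's participants skew toward high-risk, which has a lower base rate.

No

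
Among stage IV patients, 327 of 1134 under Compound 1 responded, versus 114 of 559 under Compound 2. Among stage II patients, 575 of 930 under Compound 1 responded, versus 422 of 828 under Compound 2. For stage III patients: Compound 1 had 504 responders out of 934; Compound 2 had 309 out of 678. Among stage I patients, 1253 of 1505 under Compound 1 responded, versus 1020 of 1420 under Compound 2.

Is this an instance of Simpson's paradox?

No

Stage IV: Compound 1 327/1134 = 28.8%, Compound 2 114/559 = 20.4% → Compound 1
Stage II: Compound 1 575/930 = 61.8%, Compound 2 422/828 = 51.0% → Compound 1
Stage III: Compound 1 504/934 = 54.0%, Compound 2 309/678 = 45.6% → Compound 1
Stage I: Compound 1 1253/1505 = 83.3%, Compound 2 1020/1420 = 71.8% → Compound 1
Overall: Compound 1 2659/4503 = 59.0%, Compound 2 1865/3485 = 53.5% → Compound 1
Compound 1 wins overall and in every disease group — no reversal.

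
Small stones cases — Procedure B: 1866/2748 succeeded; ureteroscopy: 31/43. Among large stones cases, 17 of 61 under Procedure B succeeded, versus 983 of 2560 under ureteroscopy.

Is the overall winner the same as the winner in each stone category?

No

Small stones: Procedure B 1866/2748 = 67.9%, ureteroscopy 31/43 = 72.1% → ureteroscopy
Large stones: Procedure B 17/61 = 27.9%, ureteroscopy 983/2560 = 38.4% → ureteroscopy
Overall: Procedure B 1883/2809 = 67.0%, ureteroscopy 1014/2603 = 39.0% → Procedure B
Ureteroscopy wins each stone group but Procedure B wins overall — the comparison reverses. Ureteroscopy's cases skew toward large stones, which has a lower base rate.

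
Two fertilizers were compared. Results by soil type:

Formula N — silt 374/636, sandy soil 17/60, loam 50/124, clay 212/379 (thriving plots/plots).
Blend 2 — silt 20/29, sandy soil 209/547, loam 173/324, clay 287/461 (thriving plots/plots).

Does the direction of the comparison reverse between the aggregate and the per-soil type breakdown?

Silt: Formula N 374/636 = 58.8%, Blend 2 20/29 = 69.0% → Blend 2
Sandy soil: Formula N 17/60 = 28.3%, Blend 2 209/547 = 38.2% → Blend 2
Loam: Formula N 50/124 = 40.3%, Blend 2 173/324 = 53.4% → Blend 2
Clay: Formula N 212/379 = 55.9%, Blend 2 287/461 = 62.3% → Blend 2
Overall: Formula N 653/1199 = 54.5%, Blend 2 689/1361 = 50.6% → Formula N
Blend 2 wins each soil group but Formula N wins overall — the comparison reverses. Blend 2's plots skew toward sandy soil, which has a lower base rate.

Yes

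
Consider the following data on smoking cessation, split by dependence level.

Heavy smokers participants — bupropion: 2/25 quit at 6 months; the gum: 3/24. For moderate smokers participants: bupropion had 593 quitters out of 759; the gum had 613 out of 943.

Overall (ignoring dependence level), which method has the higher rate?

Heavy smokers: bupropion 2/25 = 8.0%, the gum 3/24 = 12.5% → the gum
Moderate smokers: bupropion 593/759 = 78.1%, the gum 613/943 = 65.0% → bupropion
Overall: bupropion 595/784 = 75.9%, the gum 616/967 = 63.7% → bupropion
(Neither sweeps every dependence group, but bupropion has the higher pooled rate.)

bupropion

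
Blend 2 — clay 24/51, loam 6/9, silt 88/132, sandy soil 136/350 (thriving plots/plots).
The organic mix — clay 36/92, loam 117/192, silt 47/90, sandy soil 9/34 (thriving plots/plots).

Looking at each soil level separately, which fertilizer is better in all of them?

Clay: Blend 2 24/51 = 47.1%, the organic mix 36/92 = 39.1% → Blend 2
Loam: Blend 2 6/9 = 66.7%, the organic mix 117/192 = 60.9% → Blend 2
Silt: Blend 2 88/132 = 66.7%, the organic mix 47/90 = 52.2% → Blend 2
Sandy soil: Blend 2 136/350 = 38.9%, the organic mix 9/34 = 26.5% → Blend 2
Blend 2 has the higher rate in all 4 groups.

Blend 2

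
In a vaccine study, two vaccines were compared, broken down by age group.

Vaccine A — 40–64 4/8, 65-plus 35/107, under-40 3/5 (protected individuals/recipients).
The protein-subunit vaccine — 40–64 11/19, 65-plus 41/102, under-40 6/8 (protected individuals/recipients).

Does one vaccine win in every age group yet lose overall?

40–64: Vaccine A 4/8 = 50.0%, the protein-subunit vaccine 11/19 = 57.9% → the protein-subunit vaccine
65-plus: Vaccine A 35/107 = 32.7%, the protein-subunit vaccine 41/102 = 40.2% → the protein-subunit vaccine
Under-40: Vaccine A 3/5 = 60.0%, the protein-subunit vaccine 6/8 = 75.0% → the protein-subunit vaccine
Overall: Vaccine A 42/120 = 35.0%, the protein-subunit vaccine 58/129 = 45.0% → the protein-subunit vaccine
The protein-subunit vaccine wins overall and in every age group — no reversal.

No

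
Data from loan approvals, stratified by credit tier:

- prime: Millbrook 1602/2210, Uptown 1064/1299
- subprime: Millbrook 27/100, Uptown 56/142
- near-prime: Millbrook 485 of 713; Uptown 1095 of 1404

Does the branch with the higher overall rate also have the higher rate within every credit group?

Prime: Millbrook 1602/2210 = 72.5%, Uptown 1064/1299 = 81.9% → Uptown
Subprime: Millbrook 27/100 = 27.0%, Uptown 56/142 = 39.4% → Uptown
Near-prime: Millbrook 485/713 = 68.0%, Uptown 1095/1404 = 78.0% → Uptown
Overall: Millbrook 2114/3023 = 69.9%, Uptown 2215/2845 = 77.9% → Uptown
Uptown wins overall and in every credit group — no reversal.

Yes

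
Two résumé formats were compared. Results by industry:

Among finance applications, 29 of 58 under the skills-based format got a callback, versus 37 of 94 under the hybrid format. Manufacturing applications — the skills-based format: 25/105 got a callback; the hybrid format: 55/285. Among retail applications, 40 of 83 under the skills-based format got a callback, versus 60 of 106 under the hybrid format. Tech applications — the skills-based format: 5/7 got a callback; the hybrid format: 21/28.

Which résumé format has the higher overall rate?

Finance: the skills-based format 29/58 = 50.0%, the hybrid format 37/94 = 39.4% → the skills-based format
Manufacturing: the skills-based format 25/105 = 23.8%, the hybrid format 55/285 = 19.3% → the skills-based format
Retail: the skills-based format 40/83 = 48.2%, the hybrid format 60/106 = 56.6% → the hybrid format
Tech: the skills-based format 5/7 = 71.4%, the hybrid format 21/28 = 75.0% → the hybrid format
Overall: the skills-based format 99/253 = 39.1%, the hybrid format 173/513 = 33.7% → the skills-based format
(Neither sweeps every industry group, but the skills-based format has the higher pooled rate.)

the skills-based format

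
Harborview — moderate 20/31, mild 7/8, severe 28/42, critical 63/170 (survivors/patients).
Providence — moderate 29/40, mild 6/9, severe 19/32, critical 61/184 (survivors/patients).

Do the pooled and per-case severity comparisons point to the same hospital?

No

Moderate: Harborview 20/31 = 64.5%, Providence 29/40 = 72.5% → Providence
Mild: Harborview 7/8 = 87.5%, Providence 6/9 = 66.7% → Harborview
Severe: Harborview 28/42 = 66.7%, Providence 19/32 = 59.4% → Harborview
Critical: Harborview 63/170 = 37.1%, Providence 61/184 = 33.2% → Harborview
Overall: Harborview 118/251 = 47.0%, Providence 115/265 = 43.4% → Harborview
Neither sweeps: Harborview wins 3 of 4 groups, Providence wins 1. Harborview wins overall but not every group — no Simpson reversal.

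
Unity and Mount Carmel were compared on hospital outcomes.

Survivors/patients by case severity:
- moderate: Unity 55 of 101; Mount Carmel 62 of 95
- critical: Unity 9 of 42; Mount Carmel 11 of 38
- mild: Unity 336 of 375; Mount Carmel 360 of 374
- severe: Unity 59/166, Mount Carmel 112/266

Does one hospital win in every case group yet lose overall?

No

Moderate: Unity 55/101 = 54.5%, Mount Carmel 62/95 = 65.3% → Mount Carmel
Critical: Unity 9/42 = 21.4%, Mount Carmel 11/38 = 28.9% → Mount Carmel
Mild: Unity 336/375 = 89.6%, Mount Carmel 360/374 = 96.3% → Mount Carmel
Severe: Unity 59/166 = 35.5%, Mount Carmel 112/266 = 42.1% → Mount Carmel
Overall: Unity 459/684 = 67.1%, Mount Carmel 545/773 = 70.5% → Mount Carmel
Mount Carmel wins overall and in every case group — no reversal.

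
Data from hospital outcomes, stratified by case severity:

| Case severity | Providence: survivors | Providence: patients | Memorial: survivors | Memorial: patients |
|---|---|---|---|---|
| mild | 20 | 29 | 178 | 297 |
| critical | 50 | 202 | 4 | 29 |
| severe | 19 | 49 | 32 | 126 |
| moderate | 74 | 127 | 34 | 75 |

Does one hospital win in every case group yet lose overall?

Yes

Mild: Providence 20/29 = 69.0%, Memorial 178/297 = 59.9% → Providence
Critical: Providence 50/202 = 24.8%, Memorial 4/29 = 13.8% → Providence
Severe: Providence 19/49 = 38.8%, Memorial 32/126 = 25.4% → Providence
Moderate: Providence 74/127 = 58.3%, Memorial 34/75 = 45.3% → Providence
Overall: Providence 163/407 = 40.0%, Memorial 248/527 = 47.1% → Memorial
Providence wins each case group but Memorial wins overall — the comparison reverses. Providence's patients skew toward critical, which has a lower base rate.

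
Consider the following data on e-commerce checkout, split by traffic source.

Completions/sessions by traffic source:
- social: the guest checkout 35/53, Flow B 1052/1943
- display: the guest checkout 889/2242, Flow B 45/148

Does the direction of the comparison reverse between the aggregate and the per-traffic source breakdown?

Social: the guest checkout 35/53 = 66.0%, Flow B 1052/1943 = 54.1% → the guest checkout
Display: the guest checkout 889/2242 = 39.7%, Flow B 45/148 = 30.4% → the guest checkout
Overall: the guest checkout 924/2295 = 40.3%, Flow B 1097/2091 = 52.5% → Flow B
The guest checkout wins each traffic group but Flow B wins overall — the comparison reverses. The guest checkout's sessions skew toward display, which has a lower base rate.

Yes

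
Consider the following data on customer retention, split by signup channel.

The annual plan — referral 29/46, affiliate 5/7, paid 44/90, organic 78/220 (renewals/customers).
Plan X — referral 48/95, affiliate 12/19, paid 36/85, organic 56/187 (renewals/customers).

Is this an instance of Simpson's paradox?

No

Referral: the annual plan 29/46 = 63.0%, Plan X 48/95 = 50.5% → the annual plan
Affiliate: the annual plan 5/7 = 71.4%, Plan X 12/19 = 63.2% → the annual plan
Paid: the annual plan 44/90 = 48.9%, Plan X 36/85 = 42.4% → the annual plan
Organic: the annual plan 78/220 = 35.5%, Plan X 56/187 = 29.9% → the annual plan
Overall: the annual plan 156/363 = 43.0%, Plan X 152/386 = 39.4% → the annual plan
The annual plan wins overall and in every signup group — no reversal.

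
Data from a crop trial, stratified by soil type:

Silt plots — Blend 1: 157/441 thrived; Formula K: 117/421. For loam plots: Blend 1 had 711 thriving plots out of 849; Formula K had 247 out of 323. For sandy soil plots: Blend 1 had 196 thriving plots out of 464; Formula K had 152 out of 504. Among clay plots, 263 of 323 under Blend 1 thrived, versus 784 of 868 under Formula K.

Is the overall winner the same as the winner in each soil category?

Silt: Blend 1 157/441 = 35.6%, Formula K 117/421 = 27.8% → Blend 1
Loam: Blend 1 711/849 = 83.7%, Formula K 247/323 = 76.5% → Blend 1
Sandy soil: Blend 1 196/464 = 42.2%, Formula K 152/504 = 30.2% → Blend 1
Clay: Blend 1 263/323 = 81.4%, Formula K 784/868 = 90.3% → Formula K
Overall: Blend 1 1327/2077 = 63.9%, Formula K 1300/2116 = 61.4% → Blend 1
Neither sweeps: Blend 1 wins 3 of 4 groups, Formula K wins 1. Blend 1 wins overall but not every group — no Simpson reversal.

No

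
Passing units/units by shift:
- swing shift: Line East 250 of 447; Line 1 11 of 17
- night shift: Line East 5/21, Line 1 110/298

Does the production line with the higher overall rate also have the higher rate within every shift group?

No

Swing shift: Line East 250/447 = 55.9%, Line 1 11/17 = 64.7% → Line 1
Night shift: Line East 5/21 = 23.8%, Line 1 110/298 = 36.9% → Line 1
Overall: Line East 255/468 = 54.5%, Line 1 121/315 = 38.4% → Line East
Line 1 wins each shift group but Line East wins overall — the comparison reverses. Line 1's units skew toward night shift, which has a lower base rate.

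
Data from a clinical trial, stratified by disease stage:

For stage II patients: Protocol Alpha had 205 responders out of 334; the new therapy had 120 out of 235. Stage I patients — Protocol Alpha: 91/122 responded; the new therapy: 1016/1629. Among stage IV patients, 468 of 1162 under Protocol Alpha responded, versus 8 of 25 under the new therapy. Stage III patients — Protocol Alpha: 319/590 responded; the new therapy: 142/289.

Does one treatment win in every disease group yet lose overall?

Yes

Stage II: Protocol Alpha 205/334 = 61.4%, the new therapy 120/235 = 51.1% → Protocol Alpha
Stage I: Protocol Alpha 91/122 = 74.6%, the new therapy 1016/1629 = 62.4% → Protocol Alpha
Stage IV: Protocol Alpha 468/1162 = 40.3%, the new therapy 8/25 = 32.0% → Protocol Alpha
Stage III: Protocol Alpha 319/590 = 54.1%, the new therapy 142/289 = 49.1% → Protocol Alpha
Overall: Protocol Alpha 1083/2208 = 49.0%, the new therapy 1286/2178 = 59.0% → the new therapy
Protocol Alpha wins each disease group but the new therapy wins overall — the comparison reverses. Protocol Alpha's patients skew toward stage IV, which has a lower base rate.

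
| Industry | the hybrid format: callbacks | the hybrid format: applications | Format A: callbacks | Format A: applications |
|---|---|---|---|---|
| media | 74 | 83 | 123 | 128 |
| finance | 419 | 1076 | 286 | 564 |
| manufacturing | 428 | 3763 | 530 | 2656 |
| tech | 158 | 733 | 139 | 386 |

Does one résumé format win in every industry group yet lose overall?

Media: the hybrid format 74/83 = 89.2%, Format A 123/128 = 96.1% → Format A
Finance: the hybrid format 419/1076 = 38.9%, Format A 286/564 = 50.7% → Format A
Manufacturing: the hybrid format 428/3763 = 11.4%, Format A 530/2656 = 20.0% → Format A
Tech: the hybrid format 158/733 = 21.6%, Format A 139/386 = 36.0% → Format A
Overall: the hybrid format 1079/5655 = 19.1%, Format A 1078/3734 = 28.9% → Format A
Format A wins overall and in every industry group — no reversal.

No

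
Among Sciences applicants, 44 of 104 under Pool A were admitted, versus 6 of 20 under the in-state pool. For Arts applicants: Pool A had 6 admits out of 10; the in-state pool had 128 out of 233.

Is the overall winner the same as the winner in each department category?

Sciences: Pool A 44/104 = 42.3%, the in-state pool 6/20 = 30.0% → Pool A
Arts: Pool A 6/10 = 60.0%, the in-state pool 128/233 = 54.9% → Pool A
Overall: Pool A 50/114 = 43.9%, the in-state pool 134/253 = 53.0% → the in-state pool
Pool A wins each department group but the in-state pool wins overall — the comparison reverses. Pool A's applicants skew toward Sciences, which has a lower base rate.

No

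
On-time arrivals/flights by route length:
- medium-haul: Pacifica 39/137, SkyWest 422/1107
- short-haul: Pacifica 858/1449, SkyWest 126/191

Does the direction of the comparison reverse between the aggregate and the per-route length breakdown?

Medium-haul: Pacifica 39/137 = 28.5%, SkyWest 422/1107 = 38.1% → SkyWest
Short-haul: Pacifica 858/1449 = 59.2%, SkyWest 126/191 = 66.0% → SkyWest
Overall: Pacifica 897/1586 = 56.6%, SkyWest 548/1298 = 42.2% → Pacifica
SkyWest wins each route group but Pacifica wins overall — the comparison reverses. SkyWest's flights skew toward medium-haul, which has a lower base rate.

Yes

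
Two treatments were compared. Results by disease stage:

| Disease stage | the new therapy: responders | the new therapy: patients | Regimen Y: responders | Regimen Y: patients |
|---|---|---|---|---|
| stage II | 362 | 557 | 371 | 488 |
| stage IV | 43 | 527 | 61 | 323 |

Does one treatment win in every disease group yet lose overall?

No

Stage II: the new therapy 362/557 = 65.0%, Regimen Y 371/488 = 76.0% → Regimen Y
Stage IV: the new therapy 43/527 = 8.2%, Regimen Y 61/323 = 18.9% → Regimen Y
Overall: the new therapy 405/1084 = 37.4%, Regimen Y 432/811 = 53.3% → Regimen Y
Regimen Y wins overall and in every disease group — no reversal.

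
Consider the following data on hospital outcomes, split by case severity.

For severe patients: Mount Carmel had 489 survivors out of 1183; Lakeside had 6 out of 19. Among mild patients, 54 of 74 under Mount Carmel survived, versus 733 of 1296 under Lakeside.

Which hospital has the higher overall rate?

Severe: Mount Carmel 489/1183 = 41.3%, Lakeside 6/19 = 31.6% → Mount Carmel
Mild: Mount Carmel 54/74 = 73.0%, Lakeside 733/1296 = 56.6% → Mount Carmel
Overall: Mount Carmel 543/1257 = 43.2%, Lakeside 739/1315 = 56.2% → Lakeside
(Mount Carmel wins every case group but Lakeside wins overall — Mount Carmel's patients skew toward the low-rate severe group.)

Lakeside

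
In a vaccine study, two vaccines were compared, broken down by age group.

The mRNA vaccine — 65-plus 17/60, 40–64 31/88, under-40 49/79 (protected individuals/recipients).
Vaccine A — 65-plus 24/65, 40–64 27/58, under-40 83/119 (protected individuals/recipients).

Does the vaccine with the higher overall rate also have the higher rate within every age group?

65-plus: the mRNA vaccine 17/60 = 28.3%, Vaccine A 24/65 = 36.9% → Vaccine A
40–64: the mRNA vaccine 31/88 = 35.2%, Vaccine A 27/58 = 46.6% → Vaccine A
Under-40: the mRNA vaccine 49/79 = 62.0%, Vaccine A 83/119 = 69.7% → Vaccine A
Overall: the mRNA vaccine 97/227 = 42.7%, Vaccine A 134/242 = 55.4% → Vaccine A
Vaccine A wins overall and in every age group — no reversal.

Yes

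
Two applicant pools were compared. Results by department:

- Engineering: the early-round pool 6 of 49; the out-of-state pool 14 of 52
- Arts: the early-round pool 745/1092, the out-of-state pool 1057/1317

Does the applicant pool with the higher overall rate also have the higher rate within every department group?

Yes

Engineering: the early-round pool 6/49 = 12.2%, the out-of-state pool 14/52 = 26.9% → the out-of-state pool
Arts: the early-round pool 745/1092 = 68.2%, the out-of-state pool 1057/1317 = 80.3% → the out-of-state pool
Overall: the early-round pool 751/1141 = 65.8%, the out-of-state pool 1071/1369 = 78.2% → the out-of-state pool
The out-of-state pool wins overall and in every department group — no reversal.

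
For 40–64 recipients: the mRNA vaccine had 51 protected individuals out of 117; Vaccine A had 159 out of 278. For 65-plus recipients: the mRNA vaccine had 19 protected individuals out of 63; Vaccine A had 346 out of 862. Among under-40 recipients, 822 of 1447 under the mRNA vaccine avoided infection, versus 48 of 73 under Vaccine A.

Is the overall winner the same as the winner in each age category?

No

40–64: the mRNA vaccine 51/117 = 43.6%, Vaccine A 159/278 = 57.2% → Vaccine A
65-plus: the mRNA vaccine 19/63 = 30.2%, Vaccine A 346/862 = 40.1% → Vaccine A
Under-40: the mRNA vaccine 822/1447 = 56.8%, Vaccine A 48/73 = 65.8% → Vaccine A
Overall: the mRNA vaccine 892/1627 = 54.8%, Vaccine A 553/1213 = 45.6% → the mRNA vaccine
Vaccine A wins each age group but the mRNA vaccine wins overall — the comparison reverses. Vaccine A's recipients skew toward 65-plus, which has a lower base rate.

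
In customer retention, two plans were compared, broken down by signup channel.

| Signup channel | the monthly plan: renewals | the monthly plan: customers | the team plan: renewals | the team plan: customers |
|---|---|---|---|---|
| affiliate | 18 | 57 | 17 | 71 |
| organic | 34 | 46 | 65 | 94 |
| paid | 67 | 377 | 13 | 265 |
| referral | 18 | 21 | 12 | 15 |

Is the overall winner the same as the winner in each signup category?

Yes

Affiliate: the monthly plan 18/57 = 31.6%, the team plan 17/71 = 23.9% → the monthly plan
Organic: the monthly plan 34/46 = 73.9%, the team plan 65/94 = 69.1% → the monthly plan
Paid: the monthly plan 67/377 = 17.8%, the team plan 13/265 = 4.9% → the monthly plan
Referral: the monthly plan 18/21 = 85.7%, the team plan 12/15 = 80.0% → the monthly plan
Overall: the monthly plan 137/501 = 27.3%, the team plan 107/445 = 24.0% → the monthly plan
The monthly plan wins overall and in every signup group — no reversal.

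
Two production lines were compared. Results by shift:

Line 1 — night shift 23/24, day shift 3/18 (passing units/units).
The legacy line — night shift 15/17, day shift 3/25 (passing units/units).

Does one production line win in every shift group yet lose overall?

Night shift: Line 1 23/24 = 95.8%, the legacy line 15/17 = 88.2% → Line 1
Day shift: Line 1 3/18 = 16.7%, the legacy line 3/25 = 12.0% → Line 1
Overall: Line 1 26/42 = 61.9%, the legacy line 18/42 = 42.9% → Line 1
Line 1 wins overall and in every shift group — no reversal.

No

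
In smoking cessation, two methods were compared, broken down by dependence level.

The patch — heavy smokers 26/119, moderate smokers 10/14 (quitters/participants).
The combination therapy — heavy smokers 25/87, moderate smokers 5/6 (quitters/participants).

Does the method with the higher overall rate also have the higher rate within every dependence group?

Heavy smokers: the patch 26/119 = 21.8%, the combination therapy 25/87 = 28.7% → the combination therapy
Moderate smokers: the patch 10/14 = 71.4%, the combination therapy 5/6 = 83.3% → the combination therapy
Overall: the patch 36/133 = 27.1%, the combination therapy 30/93 = 32.3% → the combination therapy
The combination therapy wins overall and in every dependence group — no reversal.

Yes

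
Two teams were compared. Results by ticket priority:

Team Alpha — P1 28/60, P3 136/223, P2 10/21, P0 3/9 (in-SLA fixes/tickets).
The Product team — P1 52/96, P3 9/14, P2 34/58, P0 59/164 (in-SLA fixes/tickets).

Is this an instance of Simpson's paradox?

P1: Team Alpha 28/60 = 46.7%, the Product team 52/96 = 54.2% → the Product team
P3: Team Alpha 136/223 = 61.0%, the Product team 9/14 = 64.3% → the Product team
P2: Team Alpha 10/21 = 47.6%, the Product team 34/58 = 58.6% → the Product team
P0: Team Alpha 3/9 = 33.3%, the Product team 59/164 = 36.0% → the Product team
Overall: Team Alpha 177/313 = 56.5%, the Product team 154/332 = 46.4% → Team Alpha
The Product team wins each ticket group but Team Alpha wins overall — the comparison reverses. The Product team's tickets skew toward P0, which has a lower base rate.

Yes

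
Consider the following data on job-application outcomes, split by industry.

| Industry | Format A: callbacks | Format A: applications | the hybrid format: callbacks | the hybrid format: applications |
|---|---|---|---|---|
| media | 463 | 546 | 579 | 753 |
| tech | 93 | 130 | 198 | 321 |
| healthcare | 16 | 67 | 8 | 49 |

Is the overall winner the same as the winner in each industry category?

Media: Format A 463/546 = 84.8%, the hybrid format 579/753 = 76.9% → Format A
Tech: Format A 93/130 = 71.5%, the hybrid format 198/321 = 61.7% → Format A
Healthcare: Format A 16/67 = 23.9%, the hybrid format 8/49 = 16.3% → Format A
Overall: Format A 572/743 = 77.0%, the hybrid format 785/1123 = 69.9% → Format A
Format A wins overall and in every industry group — no reversal.

Yes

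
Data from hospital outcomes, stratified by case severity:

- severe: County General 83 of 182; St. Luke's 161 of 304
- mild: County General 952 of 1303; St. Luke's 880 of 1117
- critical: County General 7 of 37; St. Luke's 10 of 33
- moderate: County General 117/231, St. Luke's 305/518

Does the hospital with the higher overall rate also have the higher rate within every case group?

Yes

Severe: County General 83/182 = 45.6%, St. Luke's 161/304 = 53.0% → St. Luke's
Mild: County General 952/1303 = 73.1%, St. Luke's 880/1117 = 78.8% → St. Luke's
Critical: County General 7/37 = 18.9%, St. Luke's 10/33 = 30.3% → St. Luke's
Moderate: County General 117/231 = 50.6%, St. Luke's 305/518 = 58.9% → St. Luke's
Overall: County General 1159/1753 = 66.1%, St. Luke's 1356/1972 = 68.8% → St. Luke's
St. Luke's wins overall and in every case group — no reversal.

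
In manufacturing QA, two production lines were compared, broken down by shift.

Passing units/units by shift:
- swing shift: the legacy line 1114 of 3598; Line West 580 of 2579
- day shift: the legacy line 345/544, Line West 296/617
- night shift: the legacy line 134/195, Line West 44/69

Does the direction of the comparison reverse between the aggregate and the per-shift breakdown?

Swing shift: the legacy line 1114/3598 = 31.0%, Line West 580/2579 = 22.5% → the legacy line
Day shift: the legacy line 345/544 = 63.4%, Line West 296/617 = 48.0% → the legacy line
Night shift: the legacy line 134/195 = 68.7%, Line West 44/69 = 63.8% → the legacy line
Overall: the legacy line 1593/4337 = 36.7%, Line West 920/3265 = 28.2% → the legacy line
The legacy line wins overall and in every shift group — no reversal.

No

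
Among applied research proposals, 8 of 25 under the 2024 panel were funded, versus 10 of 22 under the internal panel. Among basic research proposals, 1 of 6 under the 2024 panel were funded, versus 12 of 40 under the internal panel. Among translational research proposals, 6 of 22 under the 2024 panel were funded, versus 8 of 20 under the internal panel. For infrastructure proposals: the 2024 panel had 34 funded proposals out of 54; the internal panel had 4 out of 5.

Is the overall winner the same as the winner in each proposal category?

No

Applied research: the 2024 panel 8/25 = 32.0%, the internal panel 10/22 = 45.5% → the internal panel
Basic research: the 2024 panel 1/6 = 16.7%, the internal panel 12/40 = 30.0% → the internal panel
Translational research: the 2024 panel 6/22 = 27.3%, the internal panel 8/20 = 40.0% → the internal panel
Infrastructure: the 2024 panel 34/54 = 63.0%, the internal panel 4/5 = 80.0% → the internal panel
Overall: the 2024 panel 49/107 = 45.8%, the internal panel 34/87 = 39.1% → the 2024 panel
The internal panel wins each proposal group but the 2024 panel wins overall — the comparison reverses. The internal panel's proposals skew toward basic research, which has a lower base rate.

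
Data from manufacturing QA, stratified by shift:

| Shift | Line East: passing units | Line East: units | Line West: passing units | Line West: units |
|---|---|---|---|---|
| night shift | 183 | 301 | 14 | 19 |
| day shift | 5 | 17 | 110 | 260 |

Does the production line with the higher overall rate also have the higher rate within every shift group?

Night shift: Line East 183/301 = 60.8%, Line West 14/19 = 73.7% → Line West
Day shift: Line East 5/17 = 29.4%, Line West 110/260 = 42.3% → Line West
Overall: Line East 188/318 = 59.1%, Line West 124/279 = 44.4% → Line East
Line West wins each shift group but Line East wins overall — the comparison reverses. Line West's units skew toward day shift, which has a lower base rate.

No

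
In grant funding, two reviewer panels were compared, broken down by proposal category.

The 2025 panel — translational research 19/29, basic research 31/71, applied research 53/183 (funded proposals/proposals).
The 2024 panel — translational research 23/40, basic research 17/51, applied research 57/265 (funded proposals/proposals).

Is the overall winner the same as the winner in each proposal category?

Translational research: the 2025 panel 19/29 = 65.5%, the 2024 panel 23/40 = 57.5% → the 2025 panel
Basic research: the 2025 panel 31/71 = 43.7%, the 2024 panel 17/51 = 33.3% → the 2025 panel
Applied research: the 2025 panel 53/183 = 29.0%, the 2024 panel 57/265 = 21.5% → the 2025 panel
Overall: the 2025 panel 103/283 = 36.4%, the 2024 panel 97/356 = 27.2% → the 2025 panel
The 2025 panel wins overall and in every proposal group — no reversal.

Yes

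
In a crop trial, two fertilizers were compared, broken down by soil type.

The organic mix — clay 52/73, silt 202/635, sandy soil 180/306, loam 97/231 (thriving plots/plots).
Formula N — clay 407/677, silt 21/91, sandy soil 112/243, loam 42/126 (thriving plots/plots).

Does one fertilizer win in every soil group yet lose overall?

Yes

Clay: the organic mix 52/73 = 71.2%, Formula N 407/677 = 60.1% → the organic mix
Silt: the organic mix 202/635 = 31.8%, Formula N 21/91 = 23.1% → the organic mix
Sandy soil: the organic mix 180/306 = 58.8%, Formula N 112/243 = 46.1% → the organic mix
Loam: the organic mix 97/231 = 42.0%, Formula N 42/126 = 33.3% → the organic mix
Overall: the organic mix 531/1245 = 42.7%, Formula N 582/1137 = 51.2% → Formula N
The organic mix wins each soil group but Formula N wins overall — the comparison reverses. The organic mix's plots skew toward silt, which has a lower base rate.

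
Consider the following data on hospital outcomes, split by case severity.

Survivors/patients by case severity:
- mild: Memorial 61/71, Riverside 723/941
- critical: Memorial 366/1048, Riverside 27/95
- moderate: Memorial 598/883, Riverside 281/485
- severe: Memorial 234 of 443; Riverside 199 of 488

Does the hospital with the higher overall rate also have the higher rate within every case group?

No

Mild: Memorial 61/71 = 85.9%, Riverside 723/941 = 76.8% → Memorial
Critical: Memorial 366/1048 = 34.9%, Riverside 27/95 = 28.4% → Memorial
Moderate: Memorial 598/883 = 67.7%, Riverside 281/485 = 57.9% → Memorial
Severe: Memorial 234/443 = 52.8%, Riverside 199/488 = 40.8% → Memorial
Overall: Memorial 1259/2445 = 51.5%, Riverside 1230/2009 = 61.2% → Riverside
Memorial wins each case group but Riverside wins overall — the comparison reverses. Memorial's patients skew toward critical, which has a lower base rate.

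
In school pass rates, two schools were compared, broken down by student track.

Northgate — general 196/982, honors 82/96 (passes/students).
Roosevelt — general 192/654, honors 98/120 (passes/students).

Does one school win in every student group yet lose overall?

General: Northgate 196/982 = 20.0%, Roosevelt 192/654 = 29.4% → Roosevelt
Honors: Northgate 82/96 = 85.4%, Roosevelt 98/120 = 81.7% → Northgate
Overall: Northgate 278/1078 = 25.8%, Roosevelt 290/774 = 37.5% → Roosevelt
Neither sweeps: Northgate wins 1 of 2 groups, Roosevelt wins 1. Roosevelt wins overall but not every group — no Simpson reversal.

No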